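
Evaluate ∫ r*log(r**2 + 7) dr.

r**2*log(r**2 + 7)/2 - r**2/2 + 7*log(r**2 + 7)/2 + C

Let u = r**2 + 7, so du = (2*r) dr.
The integral becomes (1/2)·∫ log(u) du; integrate by parts with u′=log(u), dv′=du.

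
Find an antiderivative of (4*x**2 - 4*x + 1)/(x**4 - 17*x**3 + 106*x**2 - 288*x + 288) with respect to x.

Factor the denominator: (x - 6)*(x - 4)**2*(x - 3).
Partial-fraction decomposition: -25/(3*(x - 3)) - 7/(4*(x - 4)) - 49/(2*(x - 4)**2) + 121/(12*(x - 6)).
Integrate each term; A/(x−a) gives A·log|x−a|; A/(x−a)² gives −A/(x−a).

121*log(x - 6)/12 - 7*log(x - 4)/4 - 25*log(x - 3)/3 + 49/(2*x - 8) + C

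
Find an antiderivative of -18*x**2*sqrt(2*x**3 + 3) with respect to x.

-2*(2*x**3 + 3)**(3/2) + C

Let u = 2*x**3 + 3, so du = (6*x**2) dx.
Rewriting, the integral becomes -3·∫ √u du = -3·(2/3)u^(3/2).
Substituting back, u = 2*x**3 + 3.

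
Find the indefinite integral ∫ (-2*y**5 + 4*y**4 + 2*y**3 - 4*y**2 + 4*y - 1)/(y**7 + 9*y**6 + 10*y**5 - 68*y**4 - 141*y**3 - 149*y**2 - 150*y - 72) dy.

Factor the denominator: (y - 3)*(y + 1)**2*(y + 4)*(y + 6)*(y**2 + 1).
Partial-fraction decomposition: 7*(79*y + 7)/(12580*(y**2 + 1)) + 4027/(3330*(y + 6)) - 409/(306*(y + 4)) + 139/(1440*(y + 1)) + 1/(24*(y + 1)**2) - 19/(1440*(y - 3)).
Integrate each term; A/(y−a) gives A·log|y−a|; the (By+D)/(y²+p²) term gives a log and an atan.

-19*log(y - 3)/1440 + 139*log(y + 1)/1440 - 409*log(y + 4)/306 + 4027*log(y + 6)/3330 + 553*log(y**2 + 1)/25160 + 49*atan(y)/12580 - 1/(24*y + 24) + C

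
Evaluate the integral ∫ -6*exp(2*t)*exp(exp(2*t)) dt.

Let u = exp(2*t), so du = (2*exp(2*t)) dt.
Rewriting, the integral becomes -3·∫ e^u du = -3·e^u.
Substituting back, u = exp(2*t).

-3*exp(exp(2*t)) + C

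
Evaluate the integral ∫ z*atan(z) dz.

z**2*atan(z)/2 - z/2 + atan(z)/2 + C

Use integration by parts with u = arctan(z), dv = z dz.
Then du = 1/(z**2 + 1) dz.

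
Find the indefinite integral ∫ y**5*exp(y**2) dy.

(y**4 - 2*y**2 + 2)*exp(y**2)/2 + C

Let u = y², du = 2y dy; rewrite as (1/2)∫ u^2·exp(1u) du.
Now integrate by parts 2 times.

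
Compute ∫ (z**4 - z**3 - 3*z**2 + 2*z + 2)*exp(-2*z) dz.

(-4*z**4 - 4*z**3 + 6*z**2 - 2*z - 9)*exp(-2*z)/8 + C

Use integration by parts with u = z**4 - z**3 - 3*z**2 + 2*z + 2, dv = exp(-2*z) dz, so v = -exp(-2*z)/2.
Apply parts 4 times (tabular method): alternate signs, differentiate u down to 0, integrate dv up.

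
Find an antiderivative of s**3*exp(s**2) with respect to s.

(s**2 - 1)*exp(s**2)/2 + C

Let u = s², du = 2s ds; rewrite as (1/2)∫ u^1·exp(1u) du.
Now integrate by parts 1 time.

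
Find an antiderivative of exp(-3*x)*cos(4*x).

Let I denote the integral. Integrate by parts with u = cos(4*x), dv = exp(-3*x) dx, so v = -exp(-3*x)/3: I = -exp(-3*x)*cos(4*x)/3 − (4/3)·∫ exp(-3*x)*sin(4*x) dx.
Apply parts again with u = sin(4*x), dv = exp(-3*x) dx: ∫ exp(-3*x)*sin(4*x) dx = -exp(-3*x)*sin(4*x)/3 + (4/3)·I. Substituting back brings back I: I = 4*exp(-3*x)*sin(4*x)/9 - exp(-3*x)*cos(4*x)/3 − (16/9)·I.
Solving for I: (1 + 16/9)·I equals the remaining terms, so I = (9/25)·(4*exp(-3*x)*sin(4*x)/9 - exp(-3*x)*cos(4*x)/3).

4*exp(-3*x)*sin(4*x)/25 - 3*exp(-3*x)*cos(4*x)/25 + C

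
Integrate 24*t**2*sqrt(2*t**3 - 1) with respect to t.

8*(2*t**3 - 1)**(3/2)/3 + C

Let u = 2*t**3 - 1, so du = (6*t**2) dt.
Rewriting, the integral becomes 4·∫ √u du = 4·(2/3)u^(3/2).
Substituting back, u = 2*t**3 - 1.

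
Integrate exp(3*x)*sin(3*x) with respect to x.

Let I denote the integral. Integrate by parts with u = sin(3*x), dv = exp(3*x) dx, so v = exp(3*x)/3: I = exp(3*x)*sin(3*x)/3 − ∫ exp(3*x)*cos(3*x) dx.
Apply parts again with u = cos(3*x), dv = exp(3*x) dx: ∫ exp(3*x)*cos(3*x) dx = exp(3*x)*cos(3*x)/3 + I. Substituting back brings back I: I = exp(3*x)*sin(3*x)/3 - exp(3*x)*cos(3*x)/3 − I.
Solving for I: (1 + 1)·I equals the remaining terms, so I = (1/2)·(exp(3*x)*sin(3*x)/3 - exp(3*x)*cos(3*x)/3).

exp(3*x)*sin(3*x)/6 - exp(3*x)*cos(3*x)/6 + C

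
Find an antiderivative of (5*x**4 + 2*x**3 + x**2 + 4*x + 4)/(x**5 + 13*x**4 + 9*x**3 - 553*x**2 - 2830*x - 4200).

3193*log(x - 7)/5148 - 578*log(x + 4)/11 - 6347*log(x + 5)/36 + 3032*log(x + 6)/13 - 721/(3*x + 15) + C

Factor the denominator: (x - 7)*(x + 4)*(x + 5)**2*(x + 6).
Partial-fraction decomposition: 3032/(13*(x + 6)) - 6347/(36*(x + 5)) + 721/(3*(x + 5)**2) - 578/(11*(x + 4)) + 3193/(5148*(x - 7)).
Integrate each term; A/(x−a) gives A·log|x−a|; A/(x−a)² gives −A/(x−a).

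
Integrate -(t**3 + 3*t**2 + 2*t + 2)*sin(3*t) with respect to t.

Use integration by parts with u = t**3 + 3*t**2 + 2*t + 2, dv = -sin(3*t) dt, so v = cos(3*t)/3.
Apply parts 3 times (tabular method): alternate signs, differentiate u down to 0, integrate dv up.

t**3*cos(3*t)/3 - t**2*sin(3*t)/3 + t**2*cos(3*t) - 2*t*sin(3*t)/3 + 4*t*cos(3*t)/9 - 4*sin(3*t)/27 + 4*cos(3*t)/9 + C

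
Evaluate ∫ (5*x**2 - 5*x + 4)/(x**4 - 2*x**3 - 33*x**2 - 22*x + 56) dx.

Factor the denominator: (x - 7)*(x - 1)*(x + 2)*(x + 4).
Partial-fraction decomposition: -52/(55*(x + 4)) + 17/(27*(x + 2)) - 2/(45*(x - 1)) + 107/(297*(x - 7)).
Integrate each term: A/(x−a) contributes A·log|x−a|.

107*log(x - 7)/297 - 2*log(x - 1)/45 + 17*log(x + 2)/27 - 52*log(x + 4)/55 + C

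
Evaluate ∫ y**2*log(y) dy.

Use integration by parts with u = log(y), dv = y**2 dy.
Then du = 1/y dy and v = y**3/3.

y**3*log(y)/3 - y**3/9 + C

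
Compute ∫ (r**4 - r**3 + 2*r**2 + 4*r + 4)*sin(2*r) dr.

Use integration by parts with u = r**4 - r**3 + 2*r**2 + 4*r + 4, dv = sin(2*r) dr, so v = -cos(2*r)/2.
Apply parts 4 times (tabular method): alternate signs, differentiate u down to 0, integrate dv up.

-r**4*cos(2*r)/2 + r**3*sin(2*r) + r**3*cos(2*r)/2 - 3*r**2*sin(2*r)/4 + r**2*cos(2*r)/2 - r*sin(2*r)/2 - 11*r*cos(2*r)/4 + 11*sin(2*r)/8 - 9*cos(2*r)/4 + C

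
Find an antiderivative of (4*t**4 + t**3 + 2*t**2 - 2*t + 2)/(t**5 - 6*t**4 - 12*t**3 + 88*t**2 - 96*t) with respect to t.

Factor the denominator: t*(t - 6)*(t - 2)**2*(t + 4).
Partial-fraction decomposition: 167/(240*(t + 4)) - 227/(96*(t - 2)) - 13/(8*(t - 2)**2) + 2731/(480*(t - 6)) - 1/(48*t).
Integrate each term; A/(t−a) gives A·log|t−a|; A/(t−a)² gives −A/(t−a).

-log(t)/48 + 2731*log(t - 6)/480 - 227*log(t - 2)/96 + 167*log(t + 4)/240 + 13/(8*t - 16) + C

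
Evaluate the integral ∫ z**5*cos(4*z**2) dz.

Let u = z², du = 2z dz; rewrite as (1/2)∫ u^2·cos(4u) du.
Now integrate by parts 2 times.

z**4*sin(4*z**2)/8 + z**2*cos(4*z**2)/16 - sin(4*z**2)/64 + C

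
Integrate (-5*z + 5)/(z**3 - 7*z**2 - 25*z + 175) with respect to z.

-5*log(z - 7)/4 + log(z - 5) + log(z + 5)/4 + C

Factor the denominator: (z - 7)*(z - 5)*(z + 5).
Partial-fraction decomposition: 1/(4*(z + 5)) + 1/(z - 5) - 5/(4*(z - 7)).
Integrate each term: A/(z−a) contributes A·log|z−a|.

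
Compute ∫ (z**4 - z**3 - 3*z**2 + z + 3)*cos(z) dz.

z**4*sin(z) - z**3*sin(z) + 4*z**3*cos(z) - 15*z**2*sin(z) - 3*z**2*cos(z) + 7*z*sin(z) - 30*z*cos(z) + 33*sin(z) + 7*cos(z) + C

Use integration by parts with u = z**4 - z**3 - 3*z**2 + z + 3, dv = cos(z) dz, so v = sin(z).
Apply parts 4 times (tabular method): alternate signs, differentiate u down to 0, integrate dv up.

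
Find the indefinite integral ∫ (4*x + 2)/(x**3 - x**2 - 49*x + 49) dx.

5*log(x - 7)/14 - log(x - 1)/8 - 13*log(x + 7)/56 + C

Factor the denominator: (x - 7)*(x - 1)*(x + 7).
Partial-fraction decomposition: -13/(56*(x + 7)) - 1/(8*(x - 1)) + 5/(14*(x - 7)).
Integrate each term: A/(x−a) contributes A·log|x−a|.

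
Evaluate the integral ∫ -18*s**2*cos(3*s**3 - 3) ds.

-2*sin(3*s**3 - 3) + C

Let u = 3*s**3 - 3, so du = (9*s**2) ds.
Rewriting, the integral becomes -2·∫ cos(u) du = -2·sin(u).
Substituting back, u = 3*s**3 - 3.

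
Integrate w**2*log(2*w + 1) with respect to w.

w**3*log(2*w + 1)/3 - w**3/9 + w**2/12 - w/12 + log(2*w + 1)/24 + C

Use integration by parts with u = log(2*w + 1), dv = w**2 dw.
Then du = 2/(2*w + 1) dw and v = w**3/3.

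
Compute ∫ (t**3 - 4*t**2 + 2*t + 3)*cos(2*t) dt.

Use integration by parts with u = t**3 - 4*t**2 + 2*t + 3, dv = cos(2*t) dt, so v = sin(2*t)/2.
Apply parts 3 times (tabular method): alternate signs, differentiate u down to 0, integrate dv up.

t**3*sin(2*t)/2 - 2*t**2*sin(2*t) + 3*t**2*cos(2*t)/4 + t*sin(2*t)/4 - 2*t*cos(2*t) + 5*sin(2*t)/2 + cos(2*t)/8 + C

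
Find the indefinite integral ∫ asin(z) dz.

z*asin(z) + sqrt(-z**2 + 1) + C

Use integration by parts with u = arcsin(z), dv = dz.
Then du = 1/sqrt(-z**2 + 1) dz.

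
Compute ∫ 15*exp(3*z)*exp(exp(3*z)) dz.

5*exp(exp(3*z)) + C

Let u = exp(3*z), so du = (3*exp(3*z)) dz.
Rewriting, the integral becomes 5·∫ e^u du = 5·e^u.
Substituting back, u = exp(3*z).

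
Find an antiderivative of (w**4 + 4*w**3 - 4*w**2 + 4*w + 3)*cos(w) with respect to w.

Use integration by parts with u = w**4 + 4*w**3 - 4*w**2 + 4*w + 3, dv = cos(w) dw, so v = sin(w).
Apply parts 4 times (tabular method): alternate signs, differentiate u down to 0, integrate dv up.

w**4*sin(w) + 4*w**3*sin(w) + 4*w**3*cos(w) - 16*w**2*sin(w) + 12*w**2*cos(w) - 20*w*sin(w) - 32*w*cos(w) + 35*sin(w) - 20*cos(w) + C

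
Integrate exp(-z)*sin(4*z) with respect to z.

-exp(-z)*sin(4*z)/17 - 4*exp(-z)*cos(4*z)/17 + C

Let I denote the integral. Integrate by parts with u = sin(4*z), dv = exp(-z) dz, so v = -exp(-z): I = -exp(-z)*sin(4*z) + 4·∫ exp(-z)*cos(4*z) dz.
Apply parts again with u = cos(4*z), dv = exp(-z) dz: ∫ exp(-z)*cos(4*z) dz = -exp(-z)*cos(4*z) − 4·I. Substituting back brings back I: I = -exp(-z)*sin(4*z) - 4*exp(-z)*cos(4*z) − 16·I.
Solving for I: (1 + 16)·I equals the remaining terms, so I = (1/17)·(-exp(-z)*sin(4*z) - 4*exp(-z)*cos(4*z)).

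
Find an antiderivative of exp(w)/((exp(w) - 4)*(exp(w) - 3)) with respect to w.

Let u = e^w, du = e^w dw.
The integral becomes ∫ du/((u-4)(u-3)); decompose into partial fractions.

log(exp(w) - 4) - log(exp(w) - 3) + C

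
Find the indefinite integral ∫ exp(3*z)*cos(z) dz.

Let I denote the integral. Integrate by parts with u = cos(z), dv = exp(3*z) dz, so v = exp(3*z)/3: I = exp(3*z)*cos(z)/3 + (1/3)·∫ exp(3*z)*sin(z) dz.
Apply parts again with u = sin(z), dv = exp(3*z) dz: ∫ exp(3*z)*sin(z) dz = exp(3*z)*sin(z)/3 − (1/3)·I. Substituting back brings back I: I = exp(3*z)*sin(z)/9 + exp(3*z)*cos(z)/3 − (1/9)·I.
Solving for I: (1 + 1/9)·I equals the remaining terms, so I = (9/10)·(exp(3*z)*sin(z)/9 + exp(3*z)*cos(z)/3).

exp(3*z)*sin(z)/10 + 3*exp(3*z)*cos(z)/10 + C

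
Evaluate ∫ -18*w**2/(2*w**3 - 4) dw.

-3*log(2*w**3 - 4) + C

Let u = 2*w**3 - 4, so du = (6*w**2) dw.
Rewriting, the integral becomes -3·∫ 1/u du = -3·log(u).
Substituting back, u = 2*w**3 - 4.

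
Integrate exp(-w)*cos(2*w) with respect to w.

2*exp(-w)*sin(2*w)/5 - exp(-w)*cos(2*w)/5 + C

Let I denote the integral. Integrate by parts with u = cos(2*w), dv = exp(-w) dw, so v = -exp(-w): I = -exp(-w)*cos(2*w) − 2·∫ exp(-w)*sin(2*w) dw.
Apply parts again with u = sin(2*w), dv = exp(-w) dw: ∫ exp(-w)*sin(2*w) dw = -exp(-w)*sin(2*w) + 2·I. Substituting back brings back I: I = 2*exp(-w)*sin(2*w) - exp(-w)*cos(2*w) − 4·I.
Solving for I: (1 + 4)·I equals the remaining terms, so I = (1/5)·(2*exp(-w)*sin(2*w) - exp(-w)*cos(2*w)).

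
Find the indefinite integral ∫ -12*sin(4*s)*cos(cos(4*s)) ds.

Let u = cos(4*s), so du = (-4*sin(4*s)) ds.
Rewriting, the integral becomes 3·∫ cos(u) du = 3·sin(u).
Substituting back, u = cos(4*s).

3*sin(cos(4*s)) + C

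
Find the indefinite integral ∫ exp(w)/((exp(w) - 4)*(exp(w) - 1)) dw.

Let u = e^w, du = e^w dw.
The integral becomes ∫ du/((u-1)(u-4)); decompose into partial fractions.

log(exp(w) - 4)/3 - log(exp(w) - 1)/3 + C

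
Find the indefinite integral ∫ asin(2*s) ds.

s*asin(2*s) + sqrt(-4*s**2 + 1)/2 + C

Use integration by parts with u = arcsin(2*s), dv = ds.
Then du = 2/sqrt(-4*s**2 + 1) ds.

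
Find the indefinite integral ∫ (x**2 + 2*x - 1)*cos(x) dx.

Use integration by parts with u = x**2 + 2*x - 1, dv = cos(x) dx, so v = sin(x).
Apply parts 2 times (tabular method): alternate signs, differentiate u down to 0, integrate dv up.

x**2*sin(x) + 2*x*sin(x) + 2*x*cos(x) - 3*sin(x) + 2*cos(x) + C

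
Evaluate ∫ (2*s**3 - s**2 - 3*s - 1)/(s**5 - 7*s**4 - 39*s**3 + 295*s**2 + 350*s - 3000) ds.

377*log(s - 6)/110 - 27169*log(s - 5)/8100 + 133*log(s + 4)/810 - 261*log(s + 5)/1100 + 209/(90*s - 450) + C

Factor the denominator: (s - 6)*(s - 5)**2*(s + 4)*(s + 5).
Partial-fraction decomposition: -261/(1100*(s + 5)) + 133/(810*(s + 4)) - 27169/(8100*(s - 5)) - 209/(90*(s - 5)**2) + 377/(110*(s - 6)).
Integrate each term; A/(s−a) gives A·log|s−a|; A/(s−a)² gives −A/(s−a).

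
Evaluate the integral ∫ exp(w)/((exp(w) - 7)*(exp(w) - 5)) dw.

Let u = e^w, du = e^w dw.
The integral becomes ∫ du/((u-5)(u-7)); decompose into partial fractions.

log(exp(w) - 7)/2 - log(exp(w) - 5)/2 + C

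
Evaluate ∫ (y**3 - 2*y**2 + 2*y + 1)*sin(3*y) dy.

-y**3*cos(3*y)/3 + y**2*sin(3*y)/3 + 2*y**2*cos(3*y)/3 - 4*y*sin(3*y)/9 - 4*y*cos(3*y)/9 + 4*sin(3*y)/27 - 13*cos(3*y)/27 + C

Use integration by parts with u = y**3 - 2*y**2 + 2*y + 1, dv = sin(3*y) dy, so v = -cos(3*y)/3.
Apply parts 3 times (tabular method): alternate signs, differentiate u down to 0, integrate dv up.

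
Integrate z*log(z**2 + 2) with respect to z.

Let u = z**2 + 2, so du = (2*z) dz.
The integral becomes (1/2)·∫ log(u) du; integrate by parts with u′=log(u), dv′=du.

z**2*log(z**2 + 2)/2 - z**2/2 + log(z**2 + 2) + C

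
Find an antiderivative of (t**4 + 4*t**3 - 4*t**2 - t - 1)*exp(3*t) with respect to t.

Use integration by parts with u = t**4 + 4*t**3 - 4*t**2 - t - 1, dv = exp(3*t) dt, so v = exp(3*t)/3.
Apply parts 4 times (tabular method): alternate signs, differentiate u down to 0, integrate dv up.

(27*t**4 + 72*t**3 - 180*t**2 + 93*t - 58)*exp(3*t)/81 + C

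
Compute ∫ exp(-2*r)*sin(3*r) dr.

-2*exp(-2*r)*sin(3*r)/13 - 3*exp(-2*r)*cos(3*r)/13 + C

Let I denote the integral. Integrate by parts with u = sin(3*r), dv = exp(-2*r) dr, so v = -exp(-2*r)/2: I = -exp(-2*r)*sin(3*r)/2 + (3/2)·∫ exp(-2*r)*cos(3*r) dr.
Apply parts again with u = cos(3*r), dv = exp(-2*r) dr: ∫ exp(-2*r)*cos(3*r) dr = -exp(-2*r)*cos(3*r)/2 − (3/2)·I. Substituting back brings back I: I = -exp(-2*r)*sin(3*r)/2 - 3*exp(-2*r)*cos(3*r)/4 − (9/4)·I.
Solving for I: (1 + 9/4)·I equals the remaining terms, so I = (4/13)·(-exp(-2*r)*sin(3*r)/2 - 3*exp(-2*r)*cos(3*r)/4).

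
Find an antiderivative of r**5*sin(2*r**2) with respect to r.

-r**4*cos(2*r**2)/4 + r**2*sin(2*r**2)/4 + cos(2*r**2)/8 + C

Let u = r², du = 2r dr; rewrite as (1/2)∫ u^2·sin(2u) du.
Now integrate by parts 2 times.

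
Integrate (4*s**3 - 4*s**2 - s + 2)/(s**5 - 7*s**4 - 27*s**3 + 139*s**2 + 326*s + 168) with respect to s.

Factor the denominator: (s - 7)*(s - 6)*(s + 1)**2*(s + 4).
Partial-fraction decomposition: -157/(495*(s + 4)) + 3247/(28224*(s + 1)) - 5/(168*(s + 1)**2) - 358/(245*(s - 6)) + 1171/(704*(s - 7)).
Integrate each term; A/(s−a) gives A·log|s−a|; A/(s−a)² gives −A/(s−a).

1171*log(s - 7)/704 - 358*log(s - 6)/245 + 3247*log(s + 1)/28224 - 157*log(s + 4)/495 + 5/(168*s + 168) + C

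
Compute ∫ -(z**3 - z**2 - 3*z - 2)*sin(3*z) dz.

Use integration by parts with u = z**3 - z**2 - 3*z - 2, dv = -sin(3*z) dz, so v = cos(3*z)/3.
Apply parts 3 times (tabular method): alternate signs, differentiate u down to 0, integrate dv up.

z**3*cos(3*z)/3 - z**2*sin(3*z)/3 - z**2*cos(3*z)/3 + 2*z*sin(3*z)/9 - 11*z*cos(3*z)/9 + 11*sin(3*z)/27 - 16*cos(3*z)/27 + C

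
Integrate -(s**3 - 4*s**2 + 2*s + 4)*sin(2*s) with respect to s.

s**3*cos(2*s)/2 - 3*s**2*sin(2*s)/4 - 2*s**2*cos(2*s) + 2*s*sin(2*s) + s*cos(2*s)/4 - sin(2*s)/8 + 3*cos(2*s) + C

Use integration by parts with u = s**3 - 4*s**2 + 2*s + 4, dv = -sin(2*s) ds, so v = cos(2*s)/2.
Apply parts 3 times (tabular method): alternate signs, differentiate u down to 0, integrate dv up.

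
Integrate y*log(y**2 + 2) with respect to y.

Let u = y**2 + 2, so du = (2*y) dy.
The integral becomes (1/2)·∫ log(u) du; integrate by parts with u′=log(u), dv′=du.

y**2*log(y**2 + 2)/2 - y**2/2 + log(y**2 + 2) + C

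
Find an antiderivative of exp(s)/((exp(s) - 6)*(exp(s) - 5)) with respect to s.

log(exp(s) - 6) - log(exp(s) - 5) + C

Let u = e^s, du = e^s ds.
The integral becomes ∫ du/((u-6)(u-5)); decompose into partial fractions.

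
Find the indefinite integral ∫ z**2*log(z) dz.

Use integration by parts with u = log(z), dv = z**2 dz.
Then du = 1/z dz and v = z**3/3.

z**3*log(z)/3 - z**3/9 + C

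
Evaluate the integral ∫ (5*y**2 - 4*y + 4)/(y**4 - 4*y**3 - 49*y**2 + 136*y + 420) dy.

Factor the denominator: (y - 7)*(y - 5)*(y + 2)*(y + 6).
Partial-fraction decomposition: -4/(11*(y + 6)) + 8/(63*(y + 2)) - 109/(154*(y - 5)) + 17/(18*(y - 7)).
Integrate each term: A/(y−a) contributes A·log|y−a|.

17*log(y - 7)/18 - 109*log(y - 5)/154 + 8*log(y + 2)/63 - 4*log(y + 6)/11 + C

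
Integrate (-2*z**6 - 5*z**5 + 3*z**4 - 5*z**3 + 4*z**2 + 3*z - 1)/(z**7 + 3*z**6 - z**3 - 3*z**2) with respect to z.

Factor the denominator: z**2*(z - 1)*(z + 1)*(z + 3)*(z**2 + 1).
Partial-fraction decomposition: 3*(3*z + 1)/(20*(z**2 + 1)) + 161/(720*(z + 3)) - 11/(8*(z + 1)) - 3/(16*(z - 1)) - 10/(9*z) + 1/(3*z**2).
Integrate each term; A/(z−a) gives A·log|z−a|; the (Bz+D)/(z²+p²) term gives a log and an atan.

-10*log(z)/9 - 3*log(z - 1)/16 - 11*log(z + 1)/8 + 161*log(z + 3)/720 + 9*log(z**2 + 1)/40 + 3*atan(z)/20 - 1/(3*z) + C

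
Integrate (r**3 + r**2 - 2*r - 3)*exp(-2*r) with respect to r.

(-4*r**3 - 10*r**2 - 2*r + 11)*exp(-2*r)/8 + C

Use integration by parts with u = r**3 + r**2 - 2*r - 3, dv = exp(-2*r) dr, so v = -exp(-2*r)/2.
Apply parts 3 times (tabular method): alternate signs, differentiate u down to 0, integrate dv up.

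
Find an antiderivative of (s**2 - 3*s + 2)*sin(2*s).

Use integration by parts with u = s**2 - 3*s + 2, dv = sin(2*s) ds, so v = -cos(2*s)/2.
Apply parts 2 times (tabular method): alternate signs, differentiate u down to 0, integrate dv up.

-s**2*cos(2*s)/2 + s*sin(2*s)/2 + 3*s*cos(2*s)/2 - 3*sin(2*s)/4 - 3*cos(2*s)/4 + C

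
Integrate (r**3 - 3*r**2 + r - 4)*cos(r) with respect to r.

Use integration by parts with u = r**3 - 3*r**2 + r - 4, dv = cos(r) dr, so v = sin(r).
Apply parts 3 times (tabular method): alternate signs, differentiate u down to 0, integrate dv up.

r**3*sin(r) - 3*r**2*sin(r) + 3*r**2*cos(r) - 5*r*sin(r) - 6*r*cos(r) + 2*sin(r) - 5*cos(r) + C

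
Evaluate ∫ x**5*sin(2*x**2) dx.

Let u = x², du = 2x dx; rewrite as (1/2)∫ u^2·sin(2u) du.
Now integrate by parts 2 times.

-x**4*cos(2*x**2)/4 + x**2*sin(2*x**2)/4 + cos(2*x**2)/8 + C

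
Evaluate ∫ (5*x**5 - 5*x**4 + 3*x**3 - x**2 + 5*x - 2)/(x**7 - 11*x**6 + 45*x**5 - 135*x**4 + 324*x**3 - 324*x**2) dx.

Factor the denominator: x**2*(x - 6)*(x - 3)*(x - 2)*(x**2 + 9).
Partial-fraction decomposition: -(775*x + 1511)/(2106*(x**2 + 9)) + 27/(52*(x - 2)) - 895/(486*(x - 3)) + 413/(243*(x - 6)) - 1/(108*x) + 1/(162*x**2).
Integrate each term; A/(x−a) gives A·log|x−a|; the (Bx+D)/(x²+p²) term gives a log and an atan.

-log(x)/108 + 413*log(x - 6)/243 - 895*log(x - 3)/486 + 27*log(x - 2)/52 - 775*log(x**2 + 9)/4212 - 1511*atan(x/3)/6318 - 1/(162*x) + C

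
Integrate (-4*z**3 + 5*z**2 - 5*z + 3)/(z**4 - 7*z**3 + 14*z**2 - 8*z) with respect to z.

-3*log(z)/8 - 193*log(z - 4)/24 + 19*log(z - 2)/4 - log(z - 1)/3 + C

Factor the denominator: z*(z - 4)*(z - 2)*(z - 1).
Partial-fraction decomposition: -1/(3*(z - 1)) + 19/(4*(z - 2)) - 193/(24*(z - 4)) - 3/(8*z).
Integrate each term: A/(z−a) contributes A·log|z−a|.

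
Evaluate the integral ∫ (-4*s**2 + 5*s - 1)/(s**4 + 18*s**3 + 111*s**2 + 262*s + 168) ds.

-log(s + 1)/9 + 85*log(s + 4)/18 - 35*log(s + 6)/2 + 116*log(s + 7)/9 + C

Factor the denominator: (s + 1)*(s + 4)*(s + 6)*(s + 7).
Partial-fraction decomposition: 116/(9*(s + 7)) - 35/(2*(s + 6)) + 85/(18*(s + 4)) - 1/(9*(s + 1)).
Integrate each term: A/(s−a) contributes A·log|s−a|.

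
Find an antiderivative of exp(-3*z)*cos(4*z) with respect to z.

Let I denote the integral. Integrate by parts with u = cos(4*z), dv = exp(-3*z) dz, so v = -exp(-3*z)/3: I = -exp(-3*z)*cos(4*z)/3 − (4/3)·∫ exp(-3*z)*sin(4*z) dz.
Apply parts again with u = sin(4*z), dv = exp(-3*z) dz: ∫ exp(-3*z)*sin(4*z) dz = -exp(-3*z)*sin(4*z)/3 + (4/3)·I. Substituting back brings back I: I = 4*exp(-3*z)*sin(4*z)/9 - exp(-3*z)*cos(4*z)/3 − (16/9)·I.
Solving for I: (1 + 16/9)·I equals the remaining terms, so I = (9/25)·(4*exp(-3*z)*sin(4*z)/9 - exp(-3*z)*cos(4*z)/3).

4*exp(-3*z)*sin(4*z)/25 - 3*exp(-3*z)*cos(4*z)/25 + C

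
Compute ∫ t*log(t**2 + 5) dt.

Let u = t**2 + 5, so du = (2*t) dt.
The integral becomes (1/2)·∫ log(u) du; integrate by parts with u′=log(u), dv′=du.

t**2*log(t**2 + 5)/2 - t**2/2 + 5*log(t**2 + 5)/2 + C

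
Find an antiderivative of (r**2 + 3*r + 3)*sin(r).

-r**2*cos(r) + 2*r*sin(r) - 3*r*cos(r) + 3*sin(r) - cos(r) + C

Use integration by parts with u = r**2 + 3*r + 3, dv = sin(r) dr, so v = -cos(r).
Apply parts 2 times (tabular method): alternate signs, differentiate u down to 0, integrate dv up.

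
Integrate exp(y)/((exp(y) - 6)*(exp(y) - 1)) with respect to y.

log(exp(y) - 6)/5 - log(exp(y) - 1)/5 + C

Let u = e^y, du = e^y dy.
The integral becomes ∫ du/((u-1)(u-6)); decompose into partial fractions.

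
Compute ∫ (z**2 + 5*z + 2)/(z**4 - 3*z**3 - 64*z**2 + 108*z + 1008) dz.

Factor the denominator: (z - 7)*(z - 6)*(z + 4)*(z + 6).
Partial-fraction decomposition: -1/(39*(z + 6)) - 1/(110*(z + 4)) - 17/(30*(z - 6)) + 86/(143*(z - 7)).
Integrate each term: A/(z−a) contributes A·log|z−a|.

86*log(z - 7)/143 - 17*log(z - 6)/30 - log(z + 4)/110 - log(z + 6)/39 + C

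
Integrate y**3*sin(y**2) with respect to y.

-y**2*cos(y**2)/2 + sin(y**2)/2 + C

Let u = y², du = 2y dy; rewrite as (1/2)∫ u^1·sin(1u) du.
Now integrate by parts 1 time.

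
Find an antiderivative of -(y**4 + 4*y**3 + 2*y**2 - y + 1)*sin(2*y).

y**4*cos(2*y)/2 - y**3*sin(2*y) + 2*y**3*cos(2*y) - 3*y**2*sin(2*y) - y**2*cos(2*y)/2 + y*sin(2*y)/2 - 7*y*cos(2*y)/2 + 7*sin(2*y)/4 + 3*cos(2*y)/4 + C

Use integration by parts with u = y**4 + 4*y**3 + 2*y**2 - y + 1, dv = -sin(2*y) dy, so v = cos(2*y)/2.
Apply parts 4 times (tabular method): alternate signs, differentiate u down to 0, integrate dv up.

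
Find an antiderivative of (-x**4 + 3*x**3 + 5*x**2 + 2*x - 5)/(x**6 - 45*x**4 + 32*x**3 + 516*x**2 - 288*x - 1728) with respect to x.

-5081*log(x - 4)/22050 + 23*log(x - 3)/135 + 29*log(x + 2)/720 - 64*log(x + 3)/441 + 1781*log(x + 6)/10800 - 19/(420*x - 1680) + C

Factor the denominator: (x - 4)**2*(x - 3)*(x + 2)*(x + 3)*(x + 6).
Partial-fraction decomposition: 1781/(10800*(x + 6)) - 64/(441*(x + 3)) + 29/(720*(x + 2)) + 23/(135*(x - 3)) - 5081/(22050*(x - 4)) + 19/(420*(x - 4)**2).
Integrate each term; A/(x−a) gives A·log|x−a|; A/(x−a)² gives −A/(x−a).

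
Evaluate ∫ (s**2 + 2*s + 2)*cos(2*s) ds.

s**2*sin(2*s)/2 + s*sin(2*s) + s*cos(2*s)/2 + 3*sin(2*s)/4 + cos(2*s)/2 + C

Use integration by parts with u = s**2 + 2*s + 2, dv = cos(2*s) ds, so v = sin(2*s)/2.
Apply parts 2 times (tabular method): alternate signs, differentiate u down to 0, integrate dv up.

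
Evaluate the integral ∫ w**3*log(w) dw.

w**4*log(w)/4 - w**4/16 + C

Use integration by parts with u = log(w), dv = w**3 dw.
Then du = 1/w dw and v = w**4/4.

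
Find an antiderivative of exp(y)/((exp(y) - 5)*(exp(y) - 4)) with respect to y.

log(exp(y) - 5) - log(exp(y) - 4) + C

Let u = e^y, du = e^y dy.
The integral becomes ∫ du/((u-4)(u-5)); decompose into partial fractions.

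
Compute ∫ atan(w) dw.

w*atan(w) - log(w**2 + 1)/2 + C

Use integration by parts with u = arctan(w), dv = dw.
Then du = 1/(w**2 + 1) dw.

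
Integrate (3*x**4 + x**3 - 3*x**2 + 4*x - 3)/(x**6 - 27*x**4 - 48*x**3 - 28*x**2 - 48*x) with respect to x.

log(x)/16 + 1339*log(x - 6)/5920 + 17*log(x + 2)/160 - 637*log(x + 4)/1360 + 231*log(x**2 + 1)/6290 - 57*atan(x)/3145 + C

Factor the denominator: x*(x - 6)*(x + 2)*(x + 4)*(x**2 + 1).
Partial-fraction decomposition: 3*(77*x - 19)/(3145*(x**2 + 1)) - 637/(1360*(x + 4)) + 17/(160*(x + 2)) + 1339/(5920*(x - 6)) + 1/(16*x).
Integrate each term; A/(x−a) gives A·log|x−a|; the (Bx+D)/(x²+p²) term gives a log and an atan.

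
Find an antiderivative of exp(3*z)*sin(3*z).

Let I denote the integral. Integrate by parts with u = sin(3*z), dv = exp(3*z) dz, so v = exp(3*z)/3: I = exp(3*z)*sin(3*z)/3 − ∫ exp(3*z)*cos(3*z) dz.
Apply parts again with u = cos(3*z), dv = exp(3*z) dz: ∫ exp(3*z)*cos(3*z) dz = exp(3*z)*cos(3*z)/3 + I. Substituting back brings back I: I = exp(3*z)*sin(3*z)/3 - exp(3*z)*cos(3*z)/3 − I.
Solving for I: (1 + 1)·I equals the remaining terms, so I = (1/2)·(exp(3*z)*sin(3*z)/3 - exp(3*z)*cos(3*z)/3).

exp(3*z)*sin(3*z)/6 - exp(3*z)*cos(3*z)/6 + C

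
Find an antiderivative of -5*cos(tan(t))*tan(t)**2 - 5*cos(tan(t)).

-5*sin(tan(t)) + C

Let u = tan(t), so du = (tan(t)**2 + 1) dt.
Rewriting, the integral becomes -5·∫ cos(u) du = -5·sin(u).
Substituting back, u = tan(t).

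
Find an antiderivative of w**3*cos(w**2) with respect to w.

Let u = w², du = 2w dw; rewrite as (1/2)∫ u^1·cos(1u) du.
Now integrate by parts 1 time.

w**2*sin(w**2)/2 + cos(w**2)/2 + C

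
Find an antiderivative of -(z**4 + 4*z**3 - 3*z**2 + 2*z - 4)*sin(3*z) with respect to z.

z**4*cos(3*z)/3 - 4*z**3*sin(3*z)/9 + 4*z**3*cos(3*z)/3 - 4*z**2*sin(3*z)/3 - 13*z**2*cos(3*z)/9 + 26*z*sin(3*z)/27 - 2*z*cos(3*z)/9 + 2*sin(3*z)/27 - 82*cos(3*z)/81 + C

Use integration by parts with u = z**4 + 4*z**3 - 3*z**2 + 2*z - 4, dv = -sin(3*z) dz, so v = cos(3*z)/3.
Apply parts 4 times (tabular method): alternate signs, differentiate u down to 0, integrate dv up.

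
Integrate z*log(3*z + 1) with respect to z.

z**2*log(3*z + 1)/2 - z**2/4 + z/6 - log(3*z + 1)/18 + C

Use integration by parts with u = log(3*z + 1), dv = z dz.
Then du = 3/(3*z + 1) dz and v = z**2/2.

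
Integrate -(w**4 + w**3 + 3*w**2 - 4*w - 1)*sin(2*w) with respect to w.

Use integration by parts with u = w**4 + w**3 + 3*w**2 - 4*w - 1, dv = -sin(2*w) dw, so v = cos(2*w)/2.
Apply parts 4 times (tabular method): alternate signs, differentiate u down to 0, integrate dv up.

w**4*cos(2*w)/2 - w**3*sin(2*w) + w**3*cos(2*w)/2 - 3*w**2*sin(2*w)/4 - 11*w*cos(2*w)/4 + 11*sin(2*w)/8 - cos(2*w)/2 + C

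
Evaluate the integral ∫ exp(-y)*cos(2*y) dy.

Let I denote the integral. Integrate by parts with u = cos(2*y), dv = exp(-y) dy, so v = -exp(-y): I = -exp(-y)*cos(2*y) − 2·∫ exp(-y)*sin(2*y) dy.
Apply parts again with u = sin(2*y), dv = exp(-y) dy: ∫ exp(-y)*sin(2*y) dy = -exp(-y)*sin(2*y) + 2·I. Substituting back brings back I: I = 2*exp(-y)*sin(2*y) - exp(-y)*cos(2*y) − 4·I.
Solving for I: (1 + 4)·I equals the remaining terms, so I = (1/5)·(2*exp(-y)*sin(2*y) - exp(-y)*cos(2*y)).

2*exp(-y)*sin(2*y)/5 - exp(-y)*cos(2*y)/5 + C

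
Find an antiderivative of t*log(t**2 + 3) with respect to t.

Let u = t**2 + 3, so du = (2*t) dt.
The integral becomes (1/2)·∫ log(u) du; integrate by parts with u′=log(u), dv′=du.

t**2*log(t**2 + 3)/2 - t**2/2 + 3*log(t**2 + 3)/2 + C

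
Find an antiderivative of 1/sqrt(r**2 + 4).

log(r + sqrt(r**2 + 4)) + C

Substitute r = 2·tan(θ), so dr = 2·sec(θ)^2 dθ and the radical becomes sqrt(r**2 + 4) = 2·sec(θ) by the Pythagorean identity.
Integrate the resulting trig expression in θ, then back-substitute tan(θ) = r/2, sec(θ) = sqrt(r**2 + 4)/2 (absorbing any constant into C).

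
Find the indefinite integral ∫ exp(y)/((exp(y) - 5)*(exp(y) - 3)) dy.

log(exp(y) - 5)/2 - log(exp(y) - 3)/2 + C

Let u = e^y, du = e^y dy.
The integral becomes ∫ du/((u-5)(u-3)); decompose into partial fractions.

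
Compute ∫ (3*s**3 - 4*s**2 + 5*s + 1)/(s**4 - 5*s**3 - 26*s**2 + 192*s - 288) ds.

Factor the denominator: (s - 4)**2*(s - 3)*(s + 6).
Partial-fraction decomposition: 821/(900*(s + 6)) + 61/(9*(s - 3)) - 469/(100*(s - 4)) + 149/(10*(s - 4)**2).
Integrate each term; A/(s−a) gives A·log|s−a|; A/(s−a)² gives −A/(s−a).

-469*log(s - 4)/100 + 61*log(s - 3)/9 + 821*log(s + 6)/900 - 149/(10*s - 40) + C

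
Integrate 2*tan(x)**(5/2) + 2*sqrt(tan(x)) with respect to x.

4*tan(x)**(3/2)/3 + C

Let u = tan(x), so du = (tan(x)**2 + 1) dx.
Rewriting, the integral becomes 2·∫ √u du = 2·(2/3)u^(3/2).
Substituting back, u = tan(x).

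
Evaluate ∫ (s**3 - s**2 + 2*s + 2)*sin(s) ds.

-s**3*cos(s) + 3*s**2*sin(s) + s**2*cos(s) - 2*s*sin(s) + 4*s*cos(s) - 4*sin(s) - 4*cos(s) + C

Use integration by parts with u = s**3 - s**2 + 2*s + 2, dv = sin(s) ds, so v = -cos(s).
Apply parts 3 times (tabular method): alternate signs, differentiate u down to 0, integrate dv up.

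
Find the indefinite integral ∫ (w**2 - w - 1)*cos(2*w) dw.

Use integration by parts with u = w**2 - w - 1, dv = cos(2*w) dw, so v = sin(2*w)/2.
Apply parts 2 times (tabular method): alternate signs, differentiate u down to 0, integrate dv up.

w**2*sin(2*w)/2 - w*sin(2*w)/2 + w*cos(2*w)/2 - 3*sin(2*w)/4 - cos(2*w)/4 + C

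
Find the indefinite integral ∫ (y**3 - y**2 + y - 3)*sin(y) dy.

-y**3*cos(y) + 3*y**2*sin(y) + y**2*cos(y) - 2*y*sin(y) + 5*y*cos(y) - 5*sin(y) + cos(y) + C

Use integration by parts with u = y**3 - y**2 + y - 3, dv = sin(y) dy, so v = -cos(y).
Apply parts 3 times (tabular method): alternate signs, differentiate u down to 0, integrate dv up.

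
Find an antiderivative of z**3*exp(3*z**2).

(3*z**2 - 1)*exp(3*z**2)/18 + C

Let u = z², du = 2z dz; rewrite as (1/2)∫ u^1·exp(3u) du.
Now integrate by parts 1 time.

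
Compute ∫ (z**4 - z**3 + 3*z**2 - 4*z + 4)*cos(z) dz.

Use integration by parts with u = z**4 - z**3 + 3*z**2 - 4*z + 4, dv = cos(z) dz, so v = sin(z).
Apply parts 4 times (tabular method): alternate signs, differentiate u down to 0, integrate dv up.

z**4*sin(z) - z**3*sin(z) + 4*z**3*cos(z) - 9*z**2*sin(z) - 3*z**2*cos(z) + 2*z*sin(z) - 18*z*cos(z) + 22*sin(z) + 2*cos(z) + C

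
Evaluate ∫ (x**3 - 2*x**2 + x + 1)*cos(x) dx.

x**3*sin(x) - 2*x**2*sin(x) + 3*x**2*cos(x) - 5*x*sin(x) - 4*x*cos(x) + 5*sin(x) - 5*cos(x) + C

Use integration by parts with u = x**3 - 2*x**2 + x + 1, dv = cos(x) dx, so v = sin(x).
Apply parts 3 times (tabular method): alternate signs, differentiate u down to 0, integrate dv up.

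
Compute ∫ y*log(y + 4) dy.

y**2*log(y + 4)/2 - y**2/4 + 2*y - 8*log(y + 4) + C

Use integration by parts with u = log(y + 4), dv = y dy.
Then du = 1/(y + 4) dy and v = y**2/2.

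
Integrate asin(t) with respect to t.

t*asin(t) + sqrt(-t**2 + 1) + C

Use integration by parts with u = arcsin(t), dv = dt.
Then du = 1/sqrt(-t**2 + 1) dt.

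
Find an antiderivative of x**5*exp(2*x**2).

Let u = x², du = 2x dx; rewrite as (1/2)∫ u^2·exp(2u) du.
Now integrate by parts 2 times.

(2*x**4 - 2*x**2 + 1)*exp(2*x**2)/8 + C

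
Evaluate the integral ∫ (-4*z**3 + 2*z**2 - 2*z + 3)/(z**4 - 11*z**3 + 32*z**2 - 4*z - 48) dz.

-801*log(z - 6)/56 + 229*log(z - 4)/20 - 25*log(z - 2)/24 - 11*log(z + 1)/105 + C

Factor the denominator: (z - 6)*(z - 4)*(z - 2)*(z + 1).
Partial-fraction decomposition: -11/(105*(z + 1)) - 25/(24*(z - 2)) + 229/(20*(z - 4)) - 801/(56*(z - 6)).
Integrate each term: A/(z−a) contributes A·log|z−a|.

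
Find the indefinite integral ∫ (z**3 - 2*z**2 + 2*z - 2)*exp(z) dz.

(z**3 - 5*z**2 + 12*z - 14)*exp(z) + C

Use integration by parts with u = z**3 - 2*z**2 + 2*z - 2, dv = exp(z) dz, so v = exp(z).
Apply parts 3 times (tabular method): alternate signs, differentiate u down to 0, integrate dv up.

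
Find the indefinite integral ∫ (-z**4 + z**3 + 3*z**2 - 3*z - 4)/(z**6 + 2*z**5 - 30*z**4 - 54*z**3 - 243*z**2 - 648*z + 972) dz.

Factor the denominator: (z - 6)*(z - 1)*(z + 3)*(z + 6)*(z**2 + 9).
Partial-fraction decomposition: -2*(46*z + 141)/(2025*(z**2 + 9)) + 139/(1134*(z + 6)) - 19/(486*(z + 3)) + 1/(350*(z - 1)) - 497/(12150*(z - 6)).
Integrate each term; A/(z−a) gives A·log|z−a|; the (Bz+D)/(z²+p²) term gives a log and an atan.

-497*log(z - 6)/12150 + log(z - 1)/350 - 19*log(z + 3)/486 + 139*log(z + 6)/1134 - 46*log(z**2 + 9)/2025 - 94*atan(z/3)/2025 + C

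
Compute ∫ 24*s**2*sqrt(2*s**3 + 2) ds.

8*(2*s**3 + 2)**(3/2)/3 + C

Let u = 2*s**3 + 2, so du = (6*s**2) ds.
Rewriting, the integral becomes 4·∫ √u du = 4·(2/3)u^(3/2).
Substituting back, u = 2*s**3 + 2.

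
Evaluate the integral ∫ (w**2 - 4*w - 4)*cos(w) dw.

Use integration by parts with u = w**2 - 4*w - 4, dv = cos(w) dw, so v = sin(w).
Apply parts 2 times (tabular method): alternate signs, differentiate u down to 0, integrate dv up.

w**2*sin(w) - 4*w*sin(w) + 2*w*cos(w) - 6*sin(w) - 4*cos(w) + C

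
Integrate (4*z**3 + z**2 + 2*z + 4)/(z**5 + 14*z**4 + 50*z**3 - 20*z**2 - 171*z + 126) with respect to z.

Factor the denominator: (z - 1)**2*(z + 3)*(z + 6)*(z + 7).
Partial-fraction decomposition: -1333/(256*(z + 7)) + 836/(147*(z + 6)) - 101/(192*(z + 3)) + 577/(12544*(z - 1)) + 11/(224*(z - 1)**2).
Integrate each term; A/(z−a) gives A·log|z−a|; A/(z−a)² gives −A/(z−a).

577*log(z - 1)/12544 - 101*log(z + 3)/192 + 836*log(z + 6)/147 - 1333*log(z + 7)/256 - 11/(224*z - 224) + C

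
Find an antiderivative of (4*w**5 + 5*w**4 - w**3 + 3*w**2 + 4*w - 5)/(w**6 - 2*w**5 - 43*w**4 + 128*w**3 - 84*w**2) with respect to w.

19*log(w)/441 + 7499*log(w - 6)/1872 - 215*log(w - 2)/144 + log(w - 1)/4 + 27383*log(w + 7)/22932 - 5/(84*w) + C

Factor the denominator: w**2*(w - 6)*(w - 2)*(w - 1)*(w + 7).
Partial-fraction decomposition: 27383/(22932*(w + 7)) + 1/(4*(w - 1)) - 215/(144*(w - 2)) + 7499/(1872*(w - 6)) + 19/(441*w) + 5/(84*w**2).
Integrate each term; A/(w−a) gives A·log|w−a|; A/(w−a)² gives −A/(w−a).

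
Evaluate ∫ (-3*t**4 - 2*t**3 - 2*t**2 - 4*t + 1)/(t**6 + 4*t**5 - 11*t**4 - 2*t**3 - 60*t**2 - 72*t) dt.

-log(t)/72 - 163*log(t - 3)/702 + log(t + 1)/50 + 3503*log(t + 6)/10800 - 511*log(t**2 + 4)/10400 - 877*atan(t/2)/5200 + C

Factor the denominator: t*(t - 3)*(t + 1)*(t + 6)*(t**2 + 4).
Partial-fraction decomposition: -(511*t + 1754)/(5200*(t**2 + 4)) + 3503/(10800*(t + 6)) + 1/(50*(t + 1)) - 163/(702*(t - 3)) - 1/(72*t).
Integrate each term; A/(t−a) gives A·log|t−a|; the (Bt+D)/(t²+p²) term gives a log and an atan.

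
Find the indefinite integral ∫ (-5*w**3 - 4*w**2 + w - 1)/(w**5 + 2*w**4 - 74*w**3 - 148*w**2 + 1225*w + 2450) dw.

-635*log(w - 7)/1008 + 103*log(w - 5)/240 + log(w + 2)/45 - 173*log(w + 5)/240 + 1511*log(w + 7)/1680 + C

Factor the denominator: (w - 7)*(w - 5)*(w + 2)*(w + 5)*(w + 7).
Partial-fraction decomposition: 1511/(1680*(w + 7)) - 173/(240*(w + 5)) + 1/(45*(w + 2)) + 103/(240*(w - 5)) - 635/(1008*(w - 7)).
Integrate each term: A/(w−a) contributes A·log|w−a|.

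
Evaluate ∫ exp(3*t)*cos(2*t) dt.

2*exp(3*t)*sin(2*t)/13 + 3*exp(3*t)*cos(2*t)/13 + C

Let I denote the integral. Integrate by parts with u = cos(2*t), dv = exp(3*t) dt, so v = exp(3*t)/3: I = exp(3*t)*cos(2*t)/3 + (2/3)·∫ exp(3*t)*sin(2*t) dt.
Apply parts again with u = sin(2*t), dv = exp(3*t) dt: ∫ exp(3*t)*sin(2*t) dt = exp(3*t)*sin(2*t)/3 − (2/3)·I. Substituting back brings back I: I = 2*exp(3*t)*sin(2*t)/9 + exp(3*t)*cos(2*t)/3 − (4/9)·I.
Solving for I: (1 + 4/9)·I equals the remaining terms, so I = (9/13)·(2*exp(3*t)*sin(2*t)/9 + exp(3*t)*cos(2*t)/3).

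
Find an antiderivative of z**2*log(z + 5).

Use integration by parts with u = log(z + 5), dv = z**2 dz.
Then du = 1/(z + 5) dz and v = z**3/3.

z**3*log(z + 5)/3 - z**3/9 + 5*z**2/6 - 25*z/3 + 125*log(z + 5)/3 + C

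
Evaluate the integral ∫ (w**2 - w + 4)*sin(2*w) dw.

-w**2*cos(2*w)/2 + w*sin(2*w)/2 + w*cos(2*w)/2 - sin(2*w)/4 - 7*cos(2*w)/4 + C

Use integration by parts with u = w**2 - w + 4, dv = sin(2*w) dw, so v = -cos(2*w)/2.
Apply parts 2 times (tabular method): alternate signs, differentiate u down to 0, integrate dv up.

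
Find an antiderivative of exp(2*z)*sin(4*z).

exp(2*z)*sin(4*z)/10 - exp(2*z)*cos(4*z)/5 + C

Let I denote the integral. Integrate by parts with u = sin(4*z), dv = exp(2*z) dz, so v = exp(2*z)/2: I = exp(2*z)*sin(4*z)/2 − 2·∫ exp(2*z)*cos(4*z) dz.
Apply parts again with u = cos(4*z), dv = exp(2*z) dz: ∫ exp(2*z)*cos(4*z) dz = exp(2*z)*cos(4*z)/2 + 2·I. Substituting back brings back I: I = exp(2*z)*sin(4*z)/2 - exp(2*z)*cos(4*z) − 4·I.
Solving for I: (1 + 4)·I equals the remaining terms, so I = (1/5)·(exp(2*z)*sin(4*z)/2 - exp(2*z)*cos(4*z)).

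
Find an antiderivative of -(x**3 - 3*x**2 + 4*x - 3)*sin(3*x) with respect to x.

x**3*cos(3*x)/3 - x**2*sin(3*x)/3 - x**2*cos(3*x) + 2*x*sin(3*x)/3 + 10*x*cos(3*x)/9 - 10*sin(3*x)/27 - 7*cos(3*x)/9 + C

Use integration by parts with u = x**3 - 3*x**2 + 4*x - 3, dv = -sin(3*x) dx, so v = cos(3*x)/3.
Apply parts 3 times (tabular method): alternate signs, differentiate u down to 0, integrate dv up.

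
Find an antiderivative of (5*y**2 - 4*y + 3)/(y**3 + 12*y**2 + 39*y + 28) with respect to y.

2*log(y + 1)/3 - 11*log(y + 4) + 46*log(y + 7)/3 + C

Factor the denominator: (y + 1)*(y + 4)*(y + 7).
Partial-fraction decomposition: 46/(3*(y + 7)) - 11/(y + 4) + 2/(3*(y + 1)).
Integrate each term: A/(y−a) contributes A·log|y−a|.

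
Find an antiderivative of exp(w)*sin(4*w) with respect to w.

Let I denote the integral. Integrate by parts with u = sin(4*w), dv = exp(w) dw, so v = exp(w): I = exp(w)*sin(4*w) − 4·∫ exp(w)*cos(4*w) dw.
Apply parts again with u = cos(4*w), dv = exp(w) dw: ∫ exp(w)*cos(4*w) dw = exp(w)*cos(4*w) + 4·I. Substituting back brings back I: I = exp(w)*sin(4*w) - 4*exp(w)*cos(4*w) − 16·I.
Solving for I: (1 + 16)·I equals the remaining terms, so I = (1/17)·(exp(w)*sin(4*w) - 4*exp(w)*cos(4*w)).

exp(w)*sin(4*w)/17 - 4*exp(w)*cos(4*w)/17 + C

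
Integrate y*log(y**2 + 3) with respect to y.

Let u = y**2 + 3, so du = (2*y) dy.
The integral becomes (1/2)·∫ log(u) du; integrate by parts with u′=log(u), dv′=du.

y**2*log(y**2 + 3)/2 - y**2/2 + 3*log(y**2 + 3)/2 + C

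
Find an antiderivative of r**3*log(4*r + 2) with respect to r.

r**4*log(4*r + 2)/4 - r**4/16 + r**3/24 - r**2/32 + r/32 - log(2*r + 1)/64 + C

Use integration by parts with u = log(4*r + 2), dv = r**3 dr.
Then du = 4/(4*r + 2) dr and v = r**4/4.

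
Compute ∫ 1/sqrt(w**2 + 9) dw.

log(w + sqrt(w**2 + 9)) + C

Substitute w = 3·tan(θ), so dw = 3·sec(θ)^2 dθ and the radical becomes sqrt(w**2 + 9) = 3·sec(θ) by the Pythagorean identity.
Integrate the resulting trig expression in θ, then back-substitute tan(θ) = w/3, sec(θ) = sqrt(w**2 + 9)/3 (absorbing any constant into C).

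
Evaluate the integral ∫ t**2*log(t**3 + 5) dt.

t**3*log(t**3 + 5)/3 - t**3/3 + 5*log(t**3 + 5)/3 + C

Let u = t**3 + 5, so du = (3*t**2) dt.
The integral becomes (1/3)·∫ log(u) du; integrate by parts with u′=log(u), dv′=du.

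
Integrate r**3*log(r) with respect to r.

Use integration by parts with u = log(r), dv = r**3 dr.
Then du = 1/r dr and v = r**4/4.

r**4*log(r)/4 - r**4/16 + C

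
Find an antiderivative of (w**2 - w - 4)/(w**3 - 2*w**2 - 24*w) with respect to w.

log(w)/6 + 13*log(w - 6)/30 + 2*log(w + 4)/5 + C

Factor the denominator: w*(w - 6)*(w + 4).
Partial-fraction decomposition: 2/(5*(w + 4)) + 13/(30*(w - 6)) + 1/(6*w).
Integrate each term: A/(w−a) contributes A·log|w−a|.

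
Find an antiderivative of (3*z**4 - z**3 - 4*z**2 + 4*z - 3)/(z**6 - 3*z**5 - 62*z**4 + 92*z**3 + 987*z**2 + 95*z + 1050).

6689*log(z - 7)/7200 - 3549*log(z - 6)/4477 - 827153*log(z + 5)/5889312 + 2589*log(z**2 + 1)/1250600 + 2473*atan(z)/625300 - 1877/(3432*z + 17160) + C

Factor the denominator: (z - 7)*(z - 6)*(z + 5)**2*(z**2 + 1).
Partial-fraction decomposition: (2589*z + 2473)/(625300*(z**2 + 1)) - 827153/(5889312*(z + 5)) + 1877/(3432*(z + 5)**2) - 3549/(4477*(z - 6)) + 6689/(7200*(z - 7)).
Integrate each term; A/(z−a) gives A·log|z−a|; the (Bz+D)/(z²+p²) term gives a log and an atan.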